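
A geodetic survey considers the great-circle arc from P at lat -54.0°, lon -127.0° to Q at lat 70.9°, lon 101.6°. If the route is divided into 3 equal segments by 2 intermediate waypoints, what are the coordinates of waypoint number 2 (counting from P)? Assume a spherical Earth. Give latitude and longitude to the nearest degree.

Convert each endpoint to a unit vector on the sphere (x = cos φ cos λ, y = cos φ sin λ, z = sin φ).
The central angle between the endpoints is δ = arccos(p₁·p₂) ≈ 2.672 rad (153.1°).
Interpolate at f = 2/3 with slerp weights a = sin((1−f)δ)/sin δ ≈ 1.717, b = sin(fδ)/sin δ ≈ 2.160.
p = a·p₁ + b·p₂ ≈ (-0.750, -0.114, 0.652); φ = arcsin(p_z) ≈ 40.69°, λ = atan2(p_y, p_x) ≈ -171.37°.

≈ lat 41°, lon -171°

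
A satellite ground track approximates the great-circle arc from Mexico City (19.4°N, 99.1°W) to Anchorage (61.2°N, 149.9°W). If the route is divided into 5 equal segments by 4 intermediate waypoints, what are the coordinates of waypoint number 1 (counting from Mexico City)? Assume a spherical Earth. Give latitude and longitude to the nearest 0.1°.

≈ (29.0°N, 104.8°W)

From cos δ = sin φ₁ sin φ₂ + cos φ₁ cos φ₂ cos Δλ, the central angle is δ ≈ 0.954 rad (54.7°).
Interpolate at f = 1/5 with slerp weights a = sin((1−f)δ)/sin δ ≈ 0.847, b = sin(fδ)/sin δ ≈ 0.232.
p = a·p₁ + b·p₂ ≈ (-0.223, -0.845, 0.485); φ = arcsin(p_z) ≈ 29.03°, λ = atan2(p_y, p_x) ≈ -104.80°.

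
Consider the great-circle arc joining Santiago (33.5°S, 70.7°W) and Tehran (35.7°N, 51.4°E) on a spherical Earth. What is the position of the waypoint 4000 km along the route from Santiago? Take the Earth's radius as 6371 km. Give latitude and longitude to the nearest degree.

≈ (16°S, 36°W)

From cos δ = sin φ₁ sin φ₂ + cos φ₁ cos φ₂ cos Δλ, the central angle is δ ≈ 2.321 rad (133.0°). The total great-circle distance is δ·R ≈ 2.321 × 6371 ≈ 14788 km, so the target fraction is f = 4000/14788 ≈ 0.270.
Interpolate at f ≈ 0.270 with slerp weights a = sin((1−f)δ)/sin δ ≈ 1.357, b = sin(fδ)/sin δ ≈ 0.803.
p = a·p₁ + b·p₂ ≈ (0.781, -0.558, -0.280); φ = arcsin(p_z) ≈ -16.28°, λ = atan2(p_y, p_x) ≈ -35.56°.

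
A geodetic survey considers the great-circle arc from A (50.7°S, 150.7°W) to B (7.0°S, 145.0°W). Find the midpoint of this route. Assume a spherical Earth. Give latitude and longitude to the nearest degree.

Convert each endpoint to a unit vector on the sphere (x = cos φ cos λ, y = cos φ sin λ, z = sin φ).
The central angle between the endpoints is δ = arccos(p₁·p₂) ≈ 0.767 rad (44.0°).
Interpolate at f = 1/2 with slerp weights a = sin((1−f)δ)/sin δ ≈ 0.539, b = sin(fδ)/sin δ ≈ 0.539.
p = a·p₁ + b·p₂ ≈ (-0.736, -0.474, -0.483); φ = arcsin(p_z) ≈ -28.88°, λ = atan2(p_y, p_x) ≈ -147.22°.

≈ (29°S, 147°W)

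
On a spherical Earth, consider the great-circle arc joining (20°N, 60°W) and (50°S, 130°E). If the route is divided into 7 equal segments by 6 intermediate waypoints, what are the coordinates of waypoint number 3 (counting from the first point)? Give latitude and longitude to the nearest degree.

≈ (42°S, 75°W)

Write both endpoints as unit vectors p₁, p₂ with components (cos φ cos λ, cos φ sin λ, sin φ).
The central angle between the endpoints is δ = arccos(p₁·p₂) ≈ 2.600 rad (149.0°).
Interpolate at f = 3/7 with slerp weights a = sin((1−f)δ)/sin δ ≈ 1.933, b = sin(fδ)/sin δ ≈ 1.741.
p = a·p₁ + b·p₂ ≈ (0.189, -0.715, -0.673); φ = arcsin(p_z) ≈ -42.27°, λ = atan2(p_y, p_x) ≈ -75.23°.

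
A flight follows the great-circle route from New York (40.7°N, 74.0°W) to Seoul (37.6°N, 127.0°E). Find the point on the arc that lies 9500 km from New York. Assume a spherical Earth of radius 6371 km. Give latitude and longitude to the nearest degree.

Write both endpoints as unit vectors p₁, p₂ with components (cos φ cos λ, cos φ sin λ, sin φ).
The central angle between the endpoints is δ = arccos(p₁·p₂) ≈ 1.734 rad (99.4°). The total great-circle distance is δ·R ≈ 1.734 × 6371 ≈ 11050 km, so the target fraction is f = 9500/11050 ≈ 0.860.
Interpolate at f ≈ 0.860 with slerp weights a = sin((1−f)δ)/sin δ ≈ 0.244, b = sin(fδ)/sin δ ≈ 1.010.
p = a·p₁ + b·p₂ ≈ (-0.431, 0.461, 0.776); φ = arcsin(p_z) ≈ 50.86°, λ = atan2(p_y, p_x) ≈ 133.03°.

≈ 51°N, 133°E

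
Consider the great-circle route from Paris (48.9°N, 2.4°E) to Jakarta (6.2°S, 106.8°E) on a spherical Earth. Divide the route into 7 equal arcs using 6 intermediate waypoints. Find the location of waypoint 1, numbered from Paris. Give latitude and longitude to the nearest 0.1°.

≈ 48.5°N, 25.0°E

The haversine formula gives a central angle δ ≈ 1.817 rad (104.1°) between the endpoints.
Interpolate at f = 1/7 with slerp weights a = sin((1−f)δ)/sin δ ≈ 1.031, b = sin(fδ)/sin δ ≈ 0.265.
p = a·p₁ + b·p₂ ≈ (0.601, 0.280, 0.748); φ = arcsin(p_z) ≈ 48.45°, λ = atan2(p_y, p_x) ≈ 25.00°.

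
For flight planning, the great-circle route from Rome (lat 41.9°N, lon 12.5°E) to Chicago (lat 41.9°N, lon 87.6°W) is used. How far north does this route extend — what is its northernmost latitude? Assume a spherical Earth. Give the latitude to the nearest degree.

≈ 54°N

The great circle lies in the plane with unit normal n̂ = (p₁ × p₂)/|p₁ × p₂|.
Here n̂_z ≈ -0.582; the vertex latitude is φ_max = arccos|n̂_z| ≈ 54.4°.
Check via Clairaut: cos φ_max = |cos φ₁| · sin C = cos(41.9°)·sin(51.4°) ≈ 0.582, again giving ≈ 54.4°.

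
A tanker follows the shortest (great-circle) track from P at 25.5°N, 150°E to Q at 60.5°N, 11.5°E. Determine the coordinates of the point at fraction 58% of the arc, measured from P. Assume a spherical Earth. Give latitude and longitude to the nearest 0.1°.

≈ 68.9°N, 105.2°E

Write both endpoints as unit vectors p₁, p₂ with components (cos φ cos λ, cos φ sin λ, sin φ).
The central angle between the endpoints is δ = arccos(p₁·p₂) ≈ 1.529 rad (87.6°).
Interpolate at f = 0.58 with slerp weights a = sin((1−f)δ)/sin δ ≈ 0.599, b = sin(fδ)/sin δ ≈ 0.776.
p = a·p₁ + b·p₂ ≈ (-0.094, 0.347, 0.933); φ = arcsin(p_z) ≈ 68.94°, λ = atan2(p_y, p_x) ≈ 105.21°.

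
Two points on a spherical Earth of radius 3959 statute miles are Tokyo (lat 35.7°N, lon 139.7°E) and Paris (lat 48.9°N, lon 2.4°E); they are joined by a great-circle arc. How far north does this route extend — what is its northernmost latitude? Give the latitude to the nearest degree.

The great circle lies in the plane with unit normal n̂ = (p₁ × p₂)/|p₁ × p₂|.
Here n̂_z ≈ -0.362; the vertex latitude is φ_max = arccos|n̂_z| ≈ 68.7°.
Check via Clairaut: cos φ_max = |cos φ₁| · sin C = cos(35.7°)·sin(26.5°) ≈ 0.362, again giving ≈ 68.7°.

≈ 69°N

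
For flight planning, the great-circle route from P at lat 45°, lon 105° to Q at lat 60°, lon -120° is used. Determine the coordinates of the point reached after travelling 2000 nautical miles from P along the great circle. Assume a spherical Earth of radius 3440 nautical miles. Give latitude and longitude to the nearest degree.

Write both endpoints as unit vectors p₁, p₂ with components (cos φ cos λ, cos φ sin λ, sin φ).
The central angle between the endpoints is δ = arccos(p₁·p₂) ≈ 1.200 rad (68.8°). The total great-circle distance is δ·R ≈ 1.200 × 3440 ≈ 4128 nmi, so the target fraction is f = 2000/4128 ≈ 0.485.
Interpolate at f ≈ 0.485 with slerp weights a = sin((1−f)δ)/sin δ ≈ 0.622, b = sin(fδ)/sin δ ≈ 0.589.
p = a·p₁ + b·p₂ ≈ (-0.261, 0.170, 0.950); φ = arcsin(p_z) ≈ 71.85°, λ = atan2(p_y, p_x) ≈ 146.97°.

≈ lat 72°, lon 147°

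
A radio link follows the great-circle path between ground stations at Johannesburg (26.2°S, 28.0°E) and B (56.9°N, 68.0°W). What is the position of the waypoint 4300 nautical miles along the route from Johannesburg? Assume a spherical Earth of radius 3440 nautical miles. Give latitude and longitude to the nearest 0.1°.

Convert each endpoint to a unit vector on the sphere (x = cos φ cos λ, y = cos φ sin λ, z = sin φ).
The central angle between the endpoints is δ = arccos(p₁·p₂) ≈ 2.005 rad (114.9°). The total great-circle distance is δ·R ≈ 2.005 × 3440 ≈ 6899 nmi, so the target fraction is f = 4300/6899 ≈ 0.623.
Interpolate at f ≈ 0.623 with slerp weights a = sin((1−f)δ)/sin δ ≈ 0.756, b = sin(fδ)/sin δ ≈ 1.046.
p = a·p₁ + b·p₂ ≈ (0.813, -0.211, 0.543); φ = arcsin(p_z) ≈ 32.87°, λ = atan2(p_y, p_x) ≈ -14.57°.

≈ (32.9°N, 14.6°W)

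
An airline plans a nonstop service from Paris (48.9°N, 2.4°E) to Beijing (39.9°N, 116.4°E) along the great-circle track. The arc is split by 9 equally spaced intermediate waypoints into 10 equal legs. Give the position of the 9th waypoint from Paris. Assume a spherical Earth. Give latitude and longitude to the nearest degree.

From cos δ = sin φ₁ sin φ₂ + cos φ₁ cos φ₂ cos Δλ, the central angle is δ ≈ 1.289 rad (73.8°).
Interpolate at f = 9/10 with slerp weights a = sin((1−f)δ)/sin δ ≈ 0.134, b = sin(fδ)/sin δ ≈ 0.954.
p = a·p₁ + b·p₂ ≈ (-0.238, 0.660, 0.713); φ = arcsin(p_z) ≈ 45.49°, λ = atan2(p_y, p_x) ≈ 109.82°.

≈ 45°N, 110°E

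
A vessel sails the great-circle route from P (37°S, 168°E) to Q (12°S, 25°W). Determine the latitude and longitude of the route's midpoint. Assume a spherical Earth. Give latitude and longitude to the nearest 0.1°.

The haversine formula gives a central angle δ ≈ 2.260 rad (129.5°) between the endpoints.
Interpolate at f = 1/2 with slerp weights a = sin((1−f)δ)/sin δ ≈ 1.172, b = sin(fδ)/sin δ ≈ 1.172.
p = a·p₁ + b·p₂ ≈ (0.123, -0.290, -0.949); φ = arcsin(p_z) ≈ -71.63°, λ = atan2(p_y, p_x) ≈ -66.94°.

≈ (71.6°S, 66.9°W)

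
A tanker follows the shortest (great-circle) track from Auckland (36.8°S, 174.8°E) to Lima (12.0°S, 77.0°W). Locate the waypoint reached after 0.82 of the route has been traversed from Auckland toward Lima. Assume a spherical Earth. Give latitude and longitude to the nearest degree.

≈ (23°S, 91°W)

The haversine formula gives a central angle δ ≈ 1.691 rad (96.9°) between the endpoints.
Interpolate at f = 0.82 with slerp weights a = sin((1−f)δ)/sin δ ≈ 0.302, b = sin(fδ)/sin δ ≈ 0.990.
p = a·p₁ + b·p₂ ≈ (-0.023, -0.922, -0.387); φ = arcsin(p_z) ≈ -22.75°, λ = atan2(p_y, p_x) ≈ -91.42°.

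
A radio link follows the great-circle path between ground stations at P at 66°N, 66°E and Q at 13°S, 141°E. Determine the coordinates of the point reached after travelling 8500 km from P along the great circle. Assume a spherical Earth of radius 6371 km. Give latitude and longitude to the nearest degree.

≈ 5°N, 133°E

Write both endpoints as unit vectors p₁, p₂ with components (cos φ cos λ, cos φ sin λ, sin φ).
The central angle between the endpoints is δ = arccos(p₁·p₂) ≈ 1.674 rad (95.9°). The total great-circle distance is δ·R ≈ 1.674 × 6371 ≈ 10664 km, so the target fraction is f = 8500/10664 ≈ 0.797.
Interpolate at f ≈ 0.797 with slerp weights a = sin((1−f)δ)/sin δ ≈ 0.335, b = sin(fδ)/sin δ ≈ 0.977.
p = a·p₁ + b·p₂ ≈ (-0.685, 0.724, 0.086); φ = arcsin(p_z) ≈ 4.95°, λ = atan2(p_y, p_x) ≈ 133.41°.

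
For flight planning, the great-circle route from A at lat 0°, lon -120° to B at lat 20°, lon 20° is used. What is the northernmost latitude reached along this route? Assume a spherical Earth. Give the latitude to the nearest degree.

The great circle lies in the plane with unit normal n̂ = (p₁ × p₂)/|p₁ × p₂|.
Here n̂_z ≈ +0.870; the vertex latitude is φ_max = arccos|n̂_z| ≈ 29.5°.

≈ 30°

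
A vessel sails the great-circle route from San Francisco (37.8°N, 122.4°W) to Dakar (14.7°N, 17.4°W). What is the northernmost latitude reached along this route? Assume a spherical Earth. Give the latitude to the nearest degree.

≈ 42°N

The great circle lies in the plane with unit normal n̂ = (p₁ × p₂)/|p₁ × p₂|.
Here n̂_z ≈ +0.739; the vertex latitude is φ_max = arccos|n̂_z| ≈ 42.4°.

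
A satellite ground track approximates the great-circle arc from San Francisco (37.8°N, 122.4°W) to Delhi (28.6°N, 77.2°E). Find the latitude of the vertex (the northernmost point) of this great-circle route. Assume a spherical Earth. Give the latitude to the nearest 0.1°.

≈ 75.6°N

The great circle lies in the plane with unit normal n̂ = (p₁ × p₂)/|p₁ × p₂|.
Here n̂_z ≈ -0.249; the vertex latitude is φ_max = arccos|n̂_z| ≈ 75.6°.
Check via Clairaut: cos φ_max = |cos φ₁| · sin C = cos(37.8°)·sin(18.4°) ≈ 0.249, again giving ≈ 75.6°.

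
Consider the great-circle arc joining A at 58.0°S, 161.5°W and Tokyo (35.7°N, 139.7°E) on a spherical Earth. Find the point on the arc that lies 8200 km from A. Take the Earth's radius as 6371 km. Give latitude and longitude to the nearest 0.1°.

≈ 6.6°N, 154.3°E

Write both endpoints as unit vectors p₁, p₂ with components (cos φ cos λ, cos φ sin λ, sin φ).
The central angle between the endpoints is δ = arccos(p₁·p₂) ≈ 1.846 rad (105.8°). The total great-circle distance is δ·R ≈ 1.846 × 6371 ≈ 11762 km, so the target fraction is f = 8200/11762 ≈ 0.697.
Interpolate at f ≈ 0.697 with slerp weights a = sin((1−f)δ)/sin δ ≈ 0.551, b = sin(fδ)/sin δ ≈ 0.998.
p = a·p₁ + b·p₂ ≈ (-0.895, 0.431, 0.115); φ = arcsin(p_z) ≈ 6.59°, λ = atan2(p_y, p_x) ≈ 154.27°.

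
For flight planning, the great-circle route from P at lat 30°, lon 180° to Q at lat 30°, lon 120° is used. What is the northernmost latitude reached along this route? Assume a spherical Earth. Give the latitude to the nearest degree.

≈ 34°

The great circle lies in the plane with unit normal n̂ = (p₁ × p₂)/|p₁ × p₂|.
Here n̂_z ≈ -0.832; the vertex latitude is φ_max = arccos|n̂_z| ≈ 33.7°.
Check via Clairaut: cos φ_max = |cos φ₁| · sin C = cos(30.0°)·sin(73.9°) ≈ 0.832, again giving ≈ 33.7°.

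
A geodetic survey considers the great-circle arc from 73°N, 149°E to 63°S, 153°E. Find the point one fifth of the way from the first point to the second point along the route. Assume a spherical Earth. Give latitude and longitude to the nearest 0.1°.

Convert each endpoint to a unit vector on the sphere (x = cos φ cos λ, y = cos φ sin λ, z = sin φ).
The central angle between the endpoints is δ = arccos(p₁·p₂) ≈ 2.374 rad (136.0°).
Interpolate at f = 1/5 with slerp weights a = sin((1−f)δ)/sin δ ≈ 1.363, b = sin(fδ)/sin δ ≈ 0.658.
p = a·p₁ + b·p₂ ≈ (-0.608, 0.341, 0.717); φ = arcsin(p_z) ≈ 45.81°, λ = atan2(p_y, p_x) ≈ 150.71°.

≈ 45.8°N, 150.7°E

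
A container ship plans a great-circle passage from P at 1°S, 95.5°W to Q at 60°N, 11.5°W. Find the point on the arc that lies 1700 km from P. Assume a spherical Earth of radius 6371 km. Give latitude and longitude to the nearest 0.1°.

Write both endpoints as unit vectors p₁, p₂ with components (cos φ cos λ, cos φ sin λ, sin φ).
The central angle between the endpoints is δ = arccos(p₁·p₂) ≈ 1.534 rad (87.9°). The total great-circle distance is δ·R ≈ 1.534 × 6371 ≈ 9771 km, so the target fraction is f = 1700/9771 ≈ 0.174.
Interpolate at f ≈ 0.174 with slerp weights a = sin((1−f)δ)/sin δ ≈ 0.955, b = sin(fδ)/sin δ ≈ 0.264.
p = a·p₁ + b·p₂ ≈ (0.038, -0.977, 0.212); φ = arcsin(p_z) ≈ 12.23°, λ = atan2(p_y, p_x) ≈ -87.78°.

≈ 12.2°N, 87.8°W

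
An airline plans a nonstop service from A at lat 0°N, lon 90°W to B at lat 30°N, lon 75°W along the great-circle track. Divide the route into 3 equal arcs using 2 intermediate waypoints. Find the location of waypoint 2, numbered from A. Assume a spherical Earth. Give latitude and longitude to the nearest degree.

Convert each endpoint to a unit vector on the sphere (x = cos φ cos λ, y = cos φ sin λ, z = sin φ).
The central angle between the endpoints is δ = arccos(p₁·p₂) ≈ 0.580 rad (33.2°).
Interpolate at f = 2/3 with slerp weights a = sin((1−f)δ)/sin δ ≈ 0.351, b = sin(fδ)/sin δ ≈ 0.688.
p = a·p₁ + b·p₂ ≈ (0.154, -0.926, 0.344); φ = arcsin(p_z) ≈ 20.12°, λ = atan2(p_y, p_x) ≈ -80.55°.

≈ lat 20°N, lon 81°W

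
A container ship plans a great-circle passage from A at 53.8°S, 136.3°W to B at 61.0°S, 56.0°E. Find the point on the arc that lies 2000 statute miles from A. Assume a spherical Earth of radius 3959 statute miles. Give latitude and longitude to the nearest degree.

From cos δ = sin φ₁ sin φ₂ + cos φ₁ cos φ₂ cos Δλ, the central angle is δ ≈ 1.131 rad (64.8°). The total great-circle distance is δ·R ≈ 1.131 × 3959 ≈ 4476 mi, so the target fraction is f = 2000/4476 ≈ 0.447.
Interpolate at f ≈ 0.447 with slerp weights a = sin((1−f)δ)/sin δ ≈ 0.647, b = sin(fδ)/sin δ ≈ 0.535.
p = a·p₁ + b·p₂ ≈ (-0.131, -0.049, -0.990); φ = arcsin(p_z) ≈ -81.94°, λ = atan2(p_y, p_x) ≈ -159.51°.

≈ 82°S, 160°W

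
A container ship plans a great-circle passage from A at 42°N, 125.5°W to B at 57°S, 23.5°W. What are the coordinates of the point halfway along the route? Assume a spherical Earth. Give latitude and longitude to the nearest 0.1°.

≈ 11.6°S, 85.3°W

Convert each endpoint to a unit vector on the sphere (x = cos φ cos λ, y = cos φ sin λ, z = sin φ).
The central angle between the endpoints is δ = arccos(p₁·p₂) ≈ 2.272 rad (130.2°).
Interpolate at f = 1/2 with slerp weights a = sin((1−f)δ)/sin δ ≈ 1.187, b = sin(fδ)/sin δ ≈ 1.187.
p = a·p₁ + b·p₂ ≈ (0.081, -0.976, -0.201); φ = arcsin(p_z) ≈ -11.61°, λ = atan2(p_y, p_x) ≈ -85.28°.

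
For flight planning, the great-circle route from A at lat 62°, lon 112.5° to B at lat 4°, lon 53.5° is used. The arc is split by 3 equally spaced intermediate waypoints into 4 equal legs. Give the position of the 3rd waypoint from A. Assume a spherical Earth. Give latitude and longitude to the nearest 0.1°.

≈ lat 20.3°, lon 61.5°

The haversine formula gives a central angle δ ≈ 1.263 rad (72.4°) between the endpoints.
Interpolate at f = 3/4 with slerp weights a = sin((1−f)δ)/sin δ ≈ 0.326, b = sin(fδ)/sin δ ≈ 0.852.
p = a·p₁ + b·p₂ ≈ (0.447, 0.824, 0.347); φ = arcsin(p_z) ≈ 20.31°, λ = atan2(p_y, p_x) ≈ 61.54°.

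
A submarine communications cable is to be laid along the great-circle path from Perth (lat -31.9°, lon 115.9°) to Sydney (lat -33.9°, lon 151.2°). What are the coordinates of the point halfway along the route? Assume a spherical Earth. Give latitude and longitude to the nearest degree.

≈ lat -34°, lon 133°

Write both endpoints as unit vectors p₁, p₂ with components (cos φ cos λ, cos φ sin λ, sin φ).
The central angle between the endpoints is δ = arccos(p₁·p₂) ≈ 0.516 rad (29.6°).
Interpolate at f = 1/2 with slerp weights a = sin((1−f)δ)/sin δ ≈ 0.517, b = sin(fδ)/sin δ ≈ 0.517.
p = a·p₁ + b·p₂ ≈ (-0.568, 0.602, -0.562); φ = arcsin(p_z) ≈ -34.17°, λ = atan2(p_y, p_x) ≈ 133.34°.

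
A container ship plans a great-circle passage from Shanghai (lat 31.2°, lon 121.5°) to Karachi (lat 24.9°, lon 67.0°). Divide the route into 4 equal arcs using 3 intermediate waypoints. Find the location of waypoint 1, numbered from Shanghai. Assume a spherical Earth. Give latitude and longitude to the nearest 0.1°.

The haversine formula gives a central angle δ ≈ 0.838 rad (48.0°) between the endpoints.
Interpolate at f = 1/4 with slerp weights a = sin((1−f)δ)/sin δ ≈ 0.791, b = sin(fδ)/sin δ ≈ 0.280.
p = a·p₁ + b·p₂ ≈ (-0.254, 0.811, 0.528); φ = arcsin(p_z) ≈ 31.84°, λ = atan2(p_y, p_x) ≈ 107.42°.

≈ lat 31.8°, lon 107.4°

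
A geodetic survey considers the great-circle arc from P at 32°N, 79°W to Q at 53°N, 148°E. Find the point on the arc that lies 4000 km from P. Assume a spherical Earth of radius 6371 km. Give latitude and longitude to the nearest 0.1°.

Convert each endpoint to a unit vector on the sphere (x = cos φ cos λ, y = cos φ sin λ, z = sin φ).
The central angle between the endpoints is δ = arccos(p₁·p₂) ≈ 1.496 rad (85.7°). The total great-circle distance is δ·R ≈ 1.496 × 6371 ≈ 9528 km, so the target fraction is f = 4000/9528 ≈ 0.420.
Interpolate at f ≈ 0.420 with slerp weights a = sin((1−f)δ)/sin δ ≈ 0.765, b = sin(fδ)/sin δ ≈ 0.589.
p = a·p₁ + b·p₂ ≈ (-0.177, -0.449, 0.876); φ = arcsin(p_z) ≈ 61.15°, λ = atan2(p_y, p_x) ≈ -111.50°.

≈ 61.1°N, 111.5°W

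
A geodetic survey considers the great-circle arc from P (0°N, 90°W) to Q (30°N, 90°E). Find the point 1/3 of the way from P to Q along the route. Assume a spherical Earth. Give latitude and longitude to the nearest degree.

Write both endpoints as unit vectors p₁, p₂ with components (cos φ cos λ, cos φ sin λ, sin φ).
The central angle between the endpoints is δ = arccos(p₁·p₂) ≈ 2.618 rad (150.0°).
Interpolate at f = 1/3 with slerp weights a = sin((1−f)δ)/sin δ ≈ 1.970, b = sin(fδ)/sin δ ≈ 1.532.
p = a·p₁ + b·p₂ ≈ (0.000, -0.643, 0.766); φ = arcsin(p_z) ≈ 50.00°, λ = atan2(p_y, p_x) ≈ -90.00°.

≈ (50°N, 90°W)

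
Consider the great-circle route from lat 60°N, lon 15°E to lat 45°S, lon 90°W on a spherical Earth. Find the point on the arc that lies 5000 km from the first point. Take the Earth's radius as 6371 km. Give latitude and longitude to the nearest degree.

≈ lat 31°N, lon 37°W

Convert each endpoint to a unit vector on the sphere (x = cos φ cos λ, y = cos φ sin λ, z = sin φ).
The central angle between the endpoints is δ = arccos(p₁·p₂) ≈ 2.352 rad (134.7°). The total great-circle distance is δ·R ≈ 2.352 × 6371 ≈ 14982 km, so the target fraction is f = 5000/14982 ≈ 0.334.
Interpolate at f ≈ 0.334 with slerp weights a = sin((1−f)δ)/sin δ ≈ 1.408, b = sin(fδ)/sin δ ≈ 0.995.
p = a·p₁ + b·p₂ ≈ (0.680, -0.521, 0.516); φ = arcsin(p_z) ≈ 31.04°, λ = atan2(p_y, p_x) ≈ -37.48°.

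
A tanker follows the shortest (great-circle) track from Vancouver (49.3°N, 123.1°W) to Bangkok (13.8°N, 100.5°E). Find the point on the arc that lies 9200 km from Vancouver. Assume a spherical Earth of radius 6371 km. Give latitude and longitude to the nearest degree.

Write both endpoints as unit vectors p₁, p₂ with components (cos φ cos λ, cos φ sin λ, sin φ).
The central angle between the endpoints is δ = arccos(p₁·p₂) ≈ 1.852 rad (106.1°). The total great-circle distance is δ·R ≈ 1.852 × 6371 ≈ 11801 km, so the target fraction is f = 9200/11801 ≈ 0.780.
Interpolate at f ≈ 0.780 with slerp weights a = sin((1−f)δ)/sin δ ≈ 0.413, b = sin(fδ)/sin δ ≈ 1.033.
p = a·p₁ + b·p₂ ≈ (-0.330, 0.760, 0.560); φ = arcsin(p_z) ≈ 34.03°, λ = atan2(p_y, p_x) ≈ 113.46°.

≈ 34°N, 113°E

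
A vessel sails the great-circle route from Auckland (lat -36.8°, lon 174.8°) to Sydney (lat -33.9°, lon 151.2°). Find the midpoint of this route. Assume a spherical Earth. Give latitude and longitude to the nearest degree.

Write both endpoints as unit vectors p₁, p₂ with components (cos φ cos λ, cos φ sin λ, sin φ).
The central angle between the endpoints is δ = arccos(p₁·p₂) ≈ 0.339 rad (19.4°).
Interpolate at f = 1/2 with slerp weights a = sin((1−f)δ)/sin δ ≈ 0.507, b = sin(fδ)/sin δ ≈ 0.507.
p = a·p₁ + b·p₂ ≈ (-0.773, 0.240, -0.587); φ = arcsin(p_z) ≈ -35.93°, λ = atan2(p_y, p_x) ≈ 162.79°.

≈ lat -36°, lon 163°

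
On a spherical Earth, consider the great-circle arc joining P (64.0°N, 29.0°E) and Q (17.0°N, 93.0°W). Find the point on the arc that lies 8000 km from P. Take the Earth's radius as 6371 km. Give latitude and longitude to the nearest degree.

From cos δ = sin φ₁ sin φ₂ + cos φ₁ cos φ₂ cos Δλ, the central angle is δ ≈ 1.530 rad (87.7°). The total great-circle distance is δ·R ≈ 1.530 × 6371 ≈ 9749 km, so the target fraction is f = 8000/9749 ≈ 0.821.
Interpolate at f ≈ 0.821 with slerp weights a = sin((1−f)δ)/sin δ ≈ 0.271, b = sin(fδ)/sin δ ≈ 0.952.
p = a·p₁ + b·p₂ ≈ (0.056, -0.851, 0.522); φ = arcsin(p_z) ≈ 31.47°, λ = atan2(p_y, p_x) ≈ -86.21°.

≈ (31°N, 86°W)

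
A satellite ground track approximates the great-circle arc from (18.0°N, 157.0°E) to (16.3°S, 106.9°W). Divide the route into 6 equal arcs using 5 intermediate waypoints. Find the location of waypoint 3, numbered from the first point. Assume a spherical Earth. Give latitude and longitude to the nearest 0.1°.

≈ (1.3°N, 154.7°W)

From cos δ = sin φ₁ sin φ₂ + cos φ₁ cos φ₂ cos Δλ, the central angle is δ ≈ 1.756 rad (100.6°).
Interpolate at f = 3/6 with slerp weights a = sin((1−f)δ)/sin δ ≈ 0.783, b = sin(fδ)/sin δ ≈ 0.783.
p = a·p₁ + b·p₂ ≈ (-0.904, -0.428, 0.022); φ = arcsin(p_z) ≈ 1.27°, λ = atan2(p_y, p_x) ≈ -154.66°.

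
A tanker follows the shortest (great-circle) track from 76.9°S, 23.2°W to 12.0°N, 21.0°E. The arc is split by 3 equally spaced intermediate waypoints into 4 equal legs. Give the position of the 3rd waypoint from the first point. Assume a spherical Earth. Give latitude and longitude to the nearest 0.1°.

Convert each endpoint to a unit vector on the sphere (x = cos φ cos λ, y = cos φ sin λ, z = sin φ).
The central angle between the endpoints is δ = arccos(p₁·p₂) ≈ 1.614 rad (92.5°).
Interpolate at f = 3/4 with slerp weights a = sin((1−f)δ)/sin δ ≈ 0.393, b = sin(fδ)/sin δ ≈ 0.937.
p = a·p₁ + b·p₂ ≈ (0.937, 0.293, -0.188); φ = arcsin(p_z) ≈ -10.84°, λ = atan2(p_y, p_x) ≈ 17.37°.

≈ 10.8°S, 17.4°E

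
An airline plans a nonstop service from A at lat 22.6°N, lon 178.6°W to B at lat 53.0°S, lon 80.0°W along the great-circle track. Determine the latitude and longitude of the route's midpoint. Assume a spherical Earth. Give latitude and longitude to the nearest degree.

Convert each endpoint to a unit vector on the sphere (x = cos φ cos λ, y = cos φ sin λ, z = sin φ).
The central angle between the endpoints is δ = arccos(p₁·p₂) ≈ 1.971 rad (113.0°).
Interpolate at f = 1/2 with slerp weights a = sin((1−f)δ)/sin δ ≈ 0.905, b = sin(fδ)/sin δ ≈ 0.905.
p = a·p₁ + b·p₂ ≈ (-0.741, -0.557, -0.375); φ = arcsin(p_z) ≈ -22.03°, λ = atan2(p_y, p_x) ≈ -143.07°.

≈ lat 22°S, lon 143°W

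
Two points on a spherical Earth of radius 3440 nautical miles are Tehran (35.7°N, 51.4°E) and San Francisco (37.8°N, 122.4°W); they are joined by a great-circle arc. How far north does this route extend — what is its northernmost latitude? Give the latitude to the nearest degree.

≈ 86°N

The great circle lies in the plane with unit normal n̂ = (p₁ × p₂)/|p₁ × p₂|.
Here n̂_z ≈ -0.072; the vertex latitude is φ_max = arccos|n̂_z| ≈ 85.9°.
Check via Clairaut: cos φ_max = |cos φ₁| · sin C = cos(35.7°)·sin(5.1°) ≈ 0.072, again giving ≈ 85.9°.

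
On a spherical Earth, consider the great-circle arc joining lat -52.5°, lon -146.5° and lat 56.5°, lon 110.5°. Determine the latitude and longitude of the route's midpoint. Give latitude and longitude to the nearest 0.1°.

≈ lat 3.2°, lon 165.5°

From cos δ = sin φ₁ sin φ₂ + cos φ₁ cos φ₂ cos Δλ, the central angle is δ ≈ 2.400 rad (137.5°).
Interpolate at f = 1/2 with slerp weights a = sin((1−f)δ)/sin δ ≈ 1.379, b = sin(fδ)/sin δ ≈ 1.379.
p = a·p₁ + b·p₂ ≈ (-0.967, 0.250, 0.056); φ = arcsin(p_z) ≈ 3.20°, λ = atan2(p_y, p_x) ≈ 165.52°.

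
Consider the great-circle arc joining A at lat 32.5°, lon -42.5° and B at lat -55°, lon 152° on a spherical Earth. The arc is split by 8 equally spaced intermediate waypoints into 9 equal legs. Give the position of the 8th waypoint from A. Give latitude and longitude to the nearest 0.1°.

≈ lat -68.3°, lon 175.9°

Convert each endpoint to a unit vector on the sphere (x = cos φ cos λ, y = cos φ sin λ, z = sin φ).
The central angle between the endpoints is δ = arccos(p₁·p₂) ≈ 2.710 rad (155.3°).
Interpolate at f = 8/9 with slerp weights a = sin((1−f)δ)/sin δ ≈ 0.710, b = sin(fδ)/sin δ ≈ 1.600.
p = a·p₁ + b·p₂ ≈ (-0.369, 0.026, -0.929); φ = arcsin(p_z) ≈ -68.30°, λ = atan2(p_y, p_x) ≈ 175.91°.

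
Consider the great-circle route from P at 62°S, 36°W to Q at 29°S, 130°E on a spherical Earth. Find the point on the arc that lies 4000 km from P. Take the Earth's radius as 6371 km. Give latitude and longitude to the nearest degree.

Convert each endpoint to a unit vector on the sphere (x = cos φ cos λ, y = cos φ sin λ, z = sin φ).
The central angle between the endpoints is δ = arccos(p₁·p₂) ≈ 1.541 rad (88.3°). The total great-circle distance is δ·R ≈ 1.541 × 6371 ≈ 9819 km, so the target fraction is f = 4000/9819 ≈ 0.407.
Interpolate at f ≈ 0.407 with slerp weights a = sin((1−f)δ)/sin δ ≈ 0.792, b = sin(fδ)/sin δ ≈ 0.588.
p = a·p₁ + b·p₂ ≈ (-0.030, 0.175, -0.984); φ = arcsin(p_z) ≈ -79.76°, λ = atan2(p_y, p_x) ≈ 99.59°.

≈ 80°S, 100°E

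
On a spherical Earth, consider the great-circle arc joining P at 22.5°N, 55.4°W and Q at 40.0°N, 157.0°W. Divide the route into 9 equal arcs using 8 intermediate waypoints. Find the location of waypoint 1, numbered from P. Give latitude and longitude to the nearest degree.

≈ 28°N, 63°W

From cos δ = sin φ₁ sin φ₂ + cos φ₁ cos φ₂ cos Δλ, the central angle is δ ≈ 1.467 rad (84.0°).
Interpolate at f = 1/9 with slerp weights a = sin((1−f)δ)/sin δ ≈ 0.970, b = sin(fδ)/sin δ ≈ 0.163.
p = a·p₁ + b·p₂ ≈ (0.394, -0.786, 0.476); φ = arcsin(p_z) ≈ 28.43°, λ = atan2(p_y, p_x) ≈ -63.40°.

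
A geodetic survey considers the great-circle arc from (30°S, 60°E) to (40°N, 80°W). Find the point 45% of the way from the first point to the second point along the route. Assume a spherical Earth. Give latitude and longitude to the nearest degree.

≈ (10°N, 5°E)

Write both endpoints as unit vectors p₁, p₂ with components (cos φ cos λ, cos φ sin λ, sin φ).
The central angle between the endpoints is δ = arccos(p₁·p₂) ≈ 2.549 rad (146.1°).
Interpolate at f = 0.45 with slerp weights a = sin((1−f)δ)/sin δ ≈ 1.766, b = sin(fδ)/sin δ ≈ 1.633.
p = a·p₁ + b·p₂ ≈ (0.982, 0.092, 0.167); φ = arcsin(p_z) ≈ 9.59°, λ = atan2(p_y, p_x) ≈ 5.38°.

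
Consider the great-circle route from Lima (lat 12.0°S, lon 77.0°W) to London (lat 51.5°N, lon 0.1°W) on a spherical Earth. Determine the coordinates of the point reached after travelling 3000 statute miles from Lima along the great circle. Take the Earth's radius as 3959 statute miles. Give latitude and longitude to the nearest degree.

≈ lat 23°N, lon 50°W

From cos δ = sin φ₁ sin φ₂ + cos φ₁ cos φ₂ cos Δλ, the central angle is δ ≈ 1.596 rad (91.4°). The total great-circle distance is δ·R ≈ 1.596 × 3959 ≈ 6317 mi, so the target fraction is f = 3000/6317 ≈ 0.475.
Interpolate at f ≈ 0.475 with slerp weights a = sin((1−f)δ)/sin δ ≈ 0.743, b = sin(fδ)/sin δ ≈ 0.688.
p = a·p₁ + b·p₂ ≈ (0.592, -0.709, 0.383); φ = arcsin(p_z) ≈ 22.55°, λ = atan2(p_y, p_x) ≈ -50.17°.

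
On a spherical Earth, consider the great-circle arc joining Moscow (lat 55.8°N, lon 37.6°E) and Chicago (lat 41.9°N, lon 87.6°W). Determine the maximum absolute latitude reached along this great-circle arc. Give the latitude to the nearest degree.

≈ 69°N

The great circle lies in the plane with unit normal n̂ = (p₁ × p₂)/|p₁ × p₂|.
Here n̂_z ≈ -0.360; the vertex latitude is φ_max = arccos|n̂_z| ≈ 68.9°.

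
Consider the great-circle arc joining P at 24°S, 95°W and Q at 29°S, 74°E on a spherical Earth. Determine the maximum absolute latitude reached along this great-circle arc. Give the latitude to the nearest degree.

The great circle lies in the plane with unit normal n̂ = (p₁ × p₂)/|p₁ × p₂|.
Here n̂_z ≈ +0.188; the vertex latitude is φ_max = arccos|n̂_z| ≈ 79.1°.

≈ 79°S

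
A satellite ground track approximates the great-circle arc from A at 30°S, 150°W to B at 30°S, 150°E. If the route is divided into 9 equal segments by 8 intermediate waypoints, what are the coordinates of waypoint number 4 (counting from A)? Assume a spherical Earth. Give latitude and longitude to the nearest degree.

≈ 34°S, 177°W

Write both endpoints as unit vectors p₁, p₂ with components (cos φ cos λ, cos φ sin λ, sin φ).
The central angle between the endpoints is δ = arccos(p₁·p₂) ≈ 0.896 rad (51.3°).
Interpolate at f = 4/9 with slerp weights a = sin((1−f)δ)/sin δ ≈ 0.611, b = sin(fδ)/sin δ ≈ 0.497.
p = a·p₁ + b·p₂ ≈ (-0.831, -0.050, -0.554); φ = arcsin(p_z) ≈ -33.64°, λ = atan2(p_y, p_x) ≈ -176.57°.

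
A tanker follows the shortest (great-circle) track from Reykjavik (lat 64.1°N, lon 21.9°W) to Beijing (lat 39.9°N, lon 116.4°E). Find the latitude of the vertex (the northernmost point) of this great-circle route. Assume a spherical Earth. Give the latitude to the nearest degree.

The great circle lies in the plane with unit normal n̂ = (p₁ × p₂)/|p₁ × p₂|.
Here n̂_z ≈ +0.236; the vertex latitude is φ_max = arccos|n̂_z| ≈ 76.4°.
Check via Clairaut: cos φ_max = |cos φ₁| · sin C = cos(64.1°)·sin(32.7°) ≈ 0.236, again giving ≈ 76.4°.

≈ 76°N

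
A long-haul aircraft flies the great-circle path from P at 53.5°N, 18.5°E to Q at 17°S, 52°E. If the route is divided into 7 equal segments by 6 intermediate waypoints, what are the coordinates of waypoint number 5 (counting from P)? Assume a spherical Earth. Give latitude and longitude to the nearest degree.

The haversine formula gives a central angle δ ≈ 1.329 rad (76.2°) between the endpoints.
Interpolate at f = 5/7 with slerp weights a = sin((1−f)δ)/sin δ ≈ 0.382, b = sin(fδ)/sin δ ≈ 0.837.
p = a·p₁ + b·p₂ ≈ (0.708, 0.703, 0.062); φ = arcsin(p_z) ≈ 3.56°, λ = atan2(p_y, p_x) ≈ 44.79°.

≈ 4°N, 45°E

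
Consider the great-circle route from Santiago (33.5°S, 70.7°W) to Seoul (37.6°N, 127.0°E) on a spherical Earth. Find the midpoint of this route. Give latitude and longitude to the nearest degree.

≈ 13°N, 143°W

Write both endpoints as unit vectors p₁, p₂ with components (cos φ cos λ, cos φ sin λ, sin φ).
The central angle between the endpoints is δ = arccos(p₁·p₂) ≈ 2.881 rad (165.1°).
Interpolate at f = 1/2 with slerp weights a = sin((1−f)δ)/sin δ ≈ 3.844, b = sin(fδ)/sin δ ≈ 3.844.
p = a·p₁ + b·p₂ ≈ (-0.773, -0.593, 0.224); φ = arcsin(p_z) ≈ 12.93°, λ = atan2(p_y, p_x) ≈ -142.52°.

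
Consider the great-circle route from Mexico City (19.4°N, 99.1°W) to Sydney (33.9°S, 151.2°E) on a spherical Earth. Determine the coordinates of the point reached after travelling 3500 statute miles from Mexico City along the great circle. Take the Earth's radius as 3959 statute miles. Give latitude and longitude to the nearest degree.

≈ 8°S, 142°W

Convert each endpoint to a unit vector on the sphere (x = cos φ cos λ, y = cos φ sin λ, z = sin φ).
The central angle between the endpoints is δ = arccos(p₁·p₂) ≈ 2.037 rad (116.7°). The total great-circle distance is δ·R ≈ 2.037 × 3959 ≈ 8063 mi, so the target fraction is f = 3500/8063 ≈ 0.434.
Interpolate at f ≈ 0.434 with slerp weights a = sin((1−f)δ)/sin δ ≈ 1.023, b = sin(fδ)/sin δ ≈ 0.866.
p = a·p₁ + b·p₂ ≈ (-0.782, -0.606, -0.143); φ = arcsin(p_z) ≈ -8.22°, λ = atan2(p_y, p_x) ≈ -142.21°.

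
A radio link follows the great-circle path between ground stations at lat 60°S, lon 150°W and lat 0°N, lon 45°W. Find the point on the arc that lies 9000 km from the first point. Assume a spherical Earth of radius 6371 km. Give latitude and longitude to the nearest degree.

Write both endpoints as unit vectors p₁, p₂ with components (cos φ cos λ, cos φ sin λ, sin φ).
The central angle between the endpoints is δ = arccos(p₁·p₂) ≈ 1.701 rad (97.4°). The total great-circle distance is δ·R ≈ 1.701 × 6371 ≈ 10834 km, so the target fraction is f = 9000/10834 ≈ 0.831.
Interpolate at f ≈ 0.831 with slerp weights a = sin((1−f)δ)/sin δ ≈ 0.286, b = sin(fδ)/sin δ ≈ 0.996.
p = a·p₁ + b·p₂ ≈ (0.580, -0.776, -0.248); φ = arcsin(p_z) ≈ -14.36°, λ = atan2(p_y, p_x) ≈ -53.21°.

≈ lat 14°S, lon 53°W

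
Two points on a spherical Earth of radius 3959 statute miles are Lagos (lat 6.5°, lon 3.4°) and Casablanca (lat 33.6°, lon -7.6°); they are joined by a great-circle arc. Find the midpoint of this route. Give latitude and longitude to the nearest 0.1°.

≈ lat 20.1°, lon -1.6°

Convert each endpoint to a unit vector on the sphere (x = cos φ cos λ, y = cos φ sin λ, z = sin φ).
The central angle between the endpoints is δ = arccos(p₁·p₂) ≈ 0.505 rad (29.0°).
Interpolate at f = 1/2 with slerp weights a = sin((1−f)δ)/sin δ ≈ 0.516, b = sin(fδ)/sin δ ≈ 0.516.
p = a·p₁ + b·p₂ ≈ (0.939, -0.026, 0.344); φ = arcsin(p_z) ≈ 20.13°, λ = atan2(p_y, p_x) ≈ -1.61°.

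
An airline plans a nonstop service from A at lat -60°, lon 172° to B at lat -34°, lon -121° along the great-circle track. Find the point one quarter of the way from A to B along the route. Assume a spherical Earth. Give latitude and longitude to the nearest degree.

≈ lat -58°, lon -164°

Convert each endpoint to a unit vector on the sphere (x = cos φ cos λ, y = cos φ sin λ, z = sin φ).
The central angle between the endpoints is δ = arccos(p₁·p₂) ≈ 0.868 rad (49.7°).
Interpolate at f = 1/4 with slerp weights a = sin((1−f)δ)/sin δ ≈ 0.794, b = sin(fδ)/sin δ ≈ 0.282.
p = a·p₁ + b·p₂ ≈ (-0.514, -0.145, -0.846); φ = arcsin(p_z) ≈ -57.73°, λ = atan2(p_y, p_x) ≈ -164.21°.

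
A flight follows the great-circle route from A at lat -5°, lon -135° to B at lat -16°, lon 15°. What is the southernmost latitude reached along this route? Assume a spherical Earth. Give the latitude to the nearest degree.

≈ -36°

The great circle lies in the plane with unit normal n̂ = (p₁ × p₂)/|p₁ × p₂|.
Here n̂_z ≈ +0.808; the vertex latitude is φ_max = arccos|n̂_z| ≈ 36.1°.
Check via Clairaut: cos φ_max = |cos φ₁| · sin C = cos(5.0°)·sin(125.8°) ≈ 0.808, again giving ≈ 36.1°.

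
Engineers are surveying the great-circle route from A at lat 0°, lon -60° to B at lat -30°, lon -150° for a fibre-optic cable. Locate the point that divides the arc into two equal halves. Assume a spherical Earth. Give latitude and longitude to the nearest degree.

Convert each endpoint to a unit vector on the sphere (x = cos φ cos λ, y = cos φ sin λ, z = sin φ).
The central angle between the endpoints is δ = arccos(p₁·p₂) ≈ 1.571 rad (90.0°).
Interpolate at f = 1/2 with slerp weights a = sin((1−f)δ)/sin δ ≈ 0.707, b = sin(fδ)/sin δ ≈ 0.707.
p = a·p₁ + b·p₂ ≈ (-0.177, -0.919, -0.354); φ = arcsin(p_z) ≈ -20.70°, λ = atan2(p_y, p_x) ≈ -100.89°.

≈ lat -21°, lon -101°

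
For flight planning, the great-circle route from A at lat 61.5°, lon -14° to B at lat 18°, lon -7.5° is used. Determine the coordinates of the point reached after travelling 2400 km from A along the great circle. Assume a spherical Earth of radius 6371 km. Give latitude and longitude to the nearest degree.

≈ lat 40°, lon -10°

From cos δ = sin φ₁ sin φ₂ + cos φ₁ cos φ₂ cos Δλ, the central angle is δ ≈ 0.763 rad (43.7°). The total great-circle distance is δ·R ≈ 0.763 × 6371 ≈ 4864 km, so the target fraction is f = 2400/4864 ≈ 0.493.
Interpolate at f ≈ 0.493 with slerp weights a = sin((1−f)δ)/sin δ ≈ 0.546, b = sin(fδ)/sin δ ≈ 0.532.
p = a·p₁ + b·p₂ ≈ (0.754, -0.129, 0.644); φ = arcsin(p_z) ≈ 40.08°, λ = atan2(p_y, p_x) ≈ -9.71°.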